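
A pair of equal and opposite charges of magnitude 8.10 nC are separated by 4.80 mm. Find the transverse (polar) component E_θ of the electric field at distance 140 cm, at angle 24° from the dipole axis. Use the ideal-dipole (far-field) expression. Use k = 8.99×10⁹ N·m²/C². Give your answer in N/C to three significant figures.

Dipole moment p = qd = (8.10×10⁻⁹ C)(0.00480 m) = 3.888×10⁻¹¹ C·m.
For a dipole, E_θ = (kp sinθ)/r³.
kp/r³ = (8.99×10⁹)(3.888×10⁻¹¹)/(1.40)³ = 0.1274 N/C.
E_θ = 0.1274·sin24° = 0.05181 N/C.

E_θ ≈ 0.0518 N/C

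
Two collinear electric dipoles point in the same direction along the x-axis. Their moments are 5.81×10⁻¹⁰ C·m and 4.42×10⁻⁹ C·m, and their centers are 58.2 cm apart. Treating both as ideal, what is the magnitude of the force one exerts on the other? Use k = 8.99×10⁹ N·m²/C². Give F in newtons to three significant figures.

F ≈ 1.21×10⁻⁶ N

On-axis field of dipole 1 at distance r: E = 2kp₁/r³. Force on dipole 2 is F = p₂·dE/dr (gradient along axis).
dE/dr = −6kp₁/r⁴, so |F| = 6kp₁p₂/r⁴ (attractive for aligned moments).
F = 6(8.99×10⁹)(5.81×10⁻¹⁰)(4.42×10⁻⁹)/(0.582)⁴ = 1.207×10⁻⁶ N.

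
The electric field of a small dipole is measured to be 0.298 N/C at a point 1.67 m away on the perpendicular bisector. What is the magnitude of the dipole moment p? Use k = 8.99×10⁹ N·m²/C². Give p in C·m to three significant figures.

In the equatorial plane E = kp/r³, so p = Er³/(k).
p = (0.298)·(1.67)³ / (8.99×10⁹) = 1.544×10⁻¹⁰ C·m.

p ≈ 1.54×10⁻¹⁰ C·m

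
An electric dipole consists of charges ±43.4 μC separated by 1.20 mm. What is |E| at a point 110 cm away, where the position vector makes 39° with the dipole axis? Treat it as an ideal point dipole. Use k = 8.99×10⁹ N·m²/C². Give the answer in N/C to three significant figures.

E ≈ 590 N/C

Dipole moment p = qd = (4.34×10⁻⁵ C)(0.00120 m) = 5.208×10⁻⁸ C·m.
At angle θ the dipole field magnitude is E = (kp/r³)·√(1 + 3cos²θ).
kp/r³ = (8.99×10⁹)(5.208×10⁻⁸) / (1.10)³ = 351.8 N/C.
√(1 + 3cos²39°) = √(1 + 3·0.6040) = √2.8119 ≈ 1.6769.
E ≈ 351.8 × 1.677 = 589.9 N/C.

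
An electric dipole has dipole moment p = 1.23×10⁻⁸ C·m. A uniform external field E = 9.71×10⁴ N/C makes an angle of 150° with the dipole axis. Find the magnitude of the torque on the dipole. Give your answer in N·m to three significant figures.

Torque on an electric dipole: τ = pE sinθ.
τ = (1.23×10⁻⁸)(9.71×10⁴)·sin150° = 5.972×10⁻⁴ N·m.

τ ≈ 5.97×10⁻⁴ N·m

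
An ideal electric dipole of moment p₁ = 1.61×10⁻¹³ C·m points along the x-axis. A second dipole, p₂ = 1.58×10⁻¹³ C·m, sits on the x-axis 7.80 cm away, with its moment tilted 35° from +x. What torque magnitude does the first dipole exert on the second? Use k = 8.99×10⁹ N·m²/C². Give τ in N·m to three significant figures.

τ ≈ 5.53×10⁻¹³ N·m

The second dipole sits on the axis of the first, so the field there is axial: E₁ = 2kp₁/r³ along +x.
E₁ = 2(8.99×10⁹)(1.61×10⁻¹³)/(0.0780)³ = 6.100 N/C.
Torque on the second dipole: τ = p₂ E₁ sinθ.
τ = (1.58×10⁻¹³)(6.100)·sin35° = 5.528×10⁻¹³ N·m.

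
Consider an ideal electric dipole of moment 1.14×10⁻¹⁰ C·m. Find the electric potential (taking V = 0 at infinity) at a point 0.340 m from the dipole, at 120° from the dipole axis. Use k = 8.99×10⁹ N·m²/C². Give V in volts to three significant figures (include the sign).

The dipole potential is V = kp cosθ / r².
V = (8.99×10⁹)(1.14×10⁻¹⁰)·cos120° / (0.340)² = -4.433 V.

V ≈ -4.43 V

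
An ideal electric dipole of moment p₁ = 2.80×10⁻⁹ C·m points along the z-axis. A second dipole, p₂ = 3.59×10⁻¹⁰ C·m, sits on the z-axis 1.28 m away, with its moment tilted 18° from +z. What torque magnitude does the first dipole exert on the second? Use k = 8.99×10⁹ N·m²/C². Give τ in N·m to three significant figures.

τ ≈ 2.66×10⁻⁹ N·m

The second dipole sits on the axis of the first, so the field there is axial: E₁ = 2kp₁/r³ along +z.
E₁ = 2(8.99×10⁹)(2.80×10⁻⁹)/(1.28)³ = 24.01 N/C.
Torque on the second dipole: τ = p₂ E₁ sinθ.
τ = (3.59×10⁻¹⁰)(24.01)·sin18° = 2.663×10⁻⁹ N·m.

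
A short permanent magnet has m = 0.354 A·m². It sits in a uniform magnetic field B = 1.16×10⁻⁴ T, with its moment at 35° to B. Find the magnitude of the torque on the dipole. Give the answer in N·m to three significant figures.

Torque on a magnetic dipole: τ = mB sinθ.
τ = (0.354)(1.16×10⁻⁴)·sin35° = 2.355×10⁻⁵ N·m.

τ ≈ 2.36×10⁻⁵ N·m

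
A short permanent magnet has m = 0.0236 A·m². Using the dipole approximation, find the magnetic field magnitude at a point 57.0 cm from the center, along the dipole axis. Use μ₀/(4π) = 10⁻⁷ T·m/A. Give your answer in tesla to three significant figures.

B ≈ 2.55×10⁻⁸ T

On axis B = (μ₀/4π)·2m/r³.
B = 2·(10⁻⁷)·(0.0236) / (0.570)³ = 2.549×10⁻⁸ T.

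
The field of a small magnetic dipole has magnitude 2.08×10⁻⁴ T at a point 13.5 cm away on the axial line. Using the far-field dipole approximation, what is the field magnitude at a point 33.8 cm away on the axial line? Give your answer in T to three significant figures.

B ≈ 1.33×10⁻⁵ T

Dipole fields scale as 1/r³ in the far field; the geometry is the same at both points.
B₂ = B₁ · (r₁/r₂)³ = 2.08×10⁻⁴ · (13.5/33.8)³.
(r₁/r₂)³ = (0.3994)³ = 0.06372.
B₂ ≈ 1.325×10⁻⁵ T.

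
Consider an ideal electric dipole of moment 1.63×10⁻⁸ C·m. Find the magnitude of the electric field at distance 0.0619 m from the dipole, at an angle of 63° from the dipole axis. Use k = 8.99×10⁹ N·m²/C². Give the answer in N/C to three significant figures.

E ≈ 7.86×10⁵ N/C

At angle θ the dipole field magnitude is E = (kp/r³)·√(1 + 3cos²θ).
kp/r³ = (8.99×10⁹)(1.63×10⁻⁸) / (0.0619)³ = 6.178×10⁵ N/C.
√(1 + 3cos²63°) = √(1 + 3·0.2061) = √1.6183 ≈ 1.2721.
E ≈ 6.178×10⁵ × 1.272 = 7.860×10⁵ N/C.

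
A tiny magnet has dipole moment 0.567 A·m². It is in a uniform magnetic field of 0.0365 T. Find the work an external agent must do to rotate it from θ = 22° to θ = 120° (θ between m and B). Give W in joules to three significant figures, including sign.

W_ext = ΔU = −mB cosθ₂ + mB cosθ₁ = mB(cosθ₁ − cosθ₂).
W = (0.567)(0.0365)·(cos22° − cos120°) = (0.02070)·(+1.4272) = 0.02954 J.

W ≈ 0.0295 J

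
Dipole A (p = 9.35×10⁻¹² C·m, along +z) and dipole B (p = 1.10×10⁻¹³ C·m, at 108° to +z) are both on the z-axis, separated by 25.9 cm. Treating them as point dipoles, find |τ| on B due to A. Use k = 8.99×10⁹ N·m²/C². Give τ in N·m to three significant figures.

τ ≈ 1.01×10⁻¹² N·m

The second dipole sits on the axis of the first, so the field there is axial: E₁ = 2kp₁/r³ along +z.
E₁ = 2(8.99×10⁹)(9.35×10⁻¹²)/(0.259)³ = 9.676 N/C.
Torque on the second dipole: τ = p₂ E₁ sinθ.
τ = (1.10×10⁻¹³)(9.676)·sin108° = 1.012×10⁻¹² N·m.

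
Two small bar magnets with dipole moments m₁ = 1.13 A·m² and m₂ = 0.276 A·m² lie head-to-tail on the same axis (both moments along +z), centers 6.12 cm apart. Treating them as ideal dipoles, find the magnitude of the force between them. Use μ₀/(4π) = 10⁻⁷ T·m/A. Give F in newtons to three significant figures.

F ≈ 0.0133 N

On-axis B of dipole 1: B = (μ₀/4π)·2m₁/r³. Force on dipole 2: F = m₂·dB/dr.
dB/dr = −(μ₀/4π)·6m₁/r⁴, so |F| = (μ₀/4π)·6m₁m₂/r⁴.
F = 6(10⁻⁷)(1.13)(0.276)/(0.0612)⁴ = 0.01334 N.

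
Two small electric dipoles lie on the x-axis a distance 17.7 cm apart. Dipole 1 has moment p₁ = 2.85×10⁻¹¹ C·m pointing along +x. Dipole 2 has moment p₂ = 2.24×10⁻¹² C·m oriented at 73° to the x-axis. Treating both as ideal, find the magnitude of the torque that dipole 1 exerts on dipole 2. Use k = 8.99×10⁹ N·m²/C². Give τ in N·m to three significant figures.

The second dipole sits on the axis of the first, so the field there is axial: E₁ = 2kp₁/r³ along +x.
E₁ = 2(8.99×10⁹)(2.85×10⁻¹¹)/(0.177)³ = 92.41 N/C.
Torque on the second dipole: τ = p₂ E₁ sinθ.
τ = (2.24×10⁻¹²)(92.41)·sin73° = 1.980×10⁻¹⁰ N·m.

τ ≈ 1.98×10⁻¹⁰ N·m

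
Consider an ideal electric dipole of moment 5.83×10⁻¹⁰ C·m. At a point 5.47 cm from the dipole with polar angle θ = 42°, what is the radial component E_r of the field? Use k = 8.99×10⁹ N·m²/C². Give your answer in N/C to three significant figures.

E_r ≈ 4.76×10⁴ N/C

For a dipole, E_r = (2kp cosθ)/r³.
kp/r³ = (8.99×10⁹)(5.83×10⁻¹⁰)/(0.0547)³ = 3.202×10⁴ N/C.
E_r = 2·3.202×10⁴·cos42° = 4.760×10⁴ N/C.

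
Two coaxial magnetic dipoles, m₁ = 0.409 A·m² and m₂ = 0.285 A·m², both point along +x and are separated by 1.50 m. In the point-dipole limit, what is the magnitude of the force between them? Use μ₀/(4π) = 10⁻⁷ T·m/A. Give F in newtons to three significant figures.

F ≈ 1.38×10⁻⁸ N

On-axis B of dipole 1: B = (μ₀/4π)·2m₁/r³. Force on dipole 2: F = m₂·dB/dr.
dB/dr = −(μ₀/4π)·6m₁/r⁴, so |F| = (μ₀/4π)·6m₁m₂/r⁴.
F = 6(10⁻⁷)(0.409)(0.285)/(1.50)⁴ = 1.382×10⁻⁸ N.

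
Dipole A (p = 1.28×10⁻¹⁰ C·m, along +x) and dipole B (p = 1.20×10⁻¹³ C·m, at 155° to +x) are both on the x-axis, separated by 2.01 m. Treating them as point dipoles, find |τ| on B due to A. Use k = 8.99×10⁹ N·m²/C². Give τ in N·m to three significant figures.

The second dipole sits on the axis of the first, so the field there is axial: E₁ = 2kp₁/r³ along +x.
E₁ = 2(8.99×10⁹)(1.28×10⁻¹⁰)/(2.01)³ = 0.2834 N/C.
Torque on the second dipole: τ = p₂ E₁ sinθ.
τ = (1.20×10⁻¹³)(0.2834)·sin155° = 1.437×10⁻¹⁴ N·m.

τ ≈ 1.44×10⁻¹⁴ N·m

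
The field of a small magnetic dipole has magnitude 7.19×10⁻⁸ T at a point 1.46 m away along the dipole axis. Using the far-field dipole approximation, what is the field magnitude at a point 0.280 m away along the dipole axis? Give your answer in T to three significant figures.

B ≈ 1.02×10⁻⁵ T

Dipole fields scale as 1/r³ in the far field; the geometry is the same at both points.
B₂ = B₁ · (r₁/r₂)³ = 7.19×10⁻⁸ · (1.46/0.280)³.
(r₁/r₂)³ = (5.214)³ = 141.8.
B₂ ≈ 1.019×10⁻⁵ T.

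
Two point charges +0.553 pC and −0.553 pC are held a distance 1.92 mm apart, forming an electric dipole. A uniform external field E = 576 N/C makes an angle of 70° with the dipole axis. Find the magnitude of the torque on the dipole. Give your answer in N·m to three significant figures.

τ ≈ 5.75×10⁻¹³ N·m

Dipole moment p = qd = (5.53×10⁻¹³ C)(0.00192 m) = 1.062×10⁻¹⁵ C·m.
Torque on an electric dipole: τ = pE sinθ.
τ = (1.062×10⁻¹⁵)(576)·sin70° = 5.748×10⁻¹³ N·m.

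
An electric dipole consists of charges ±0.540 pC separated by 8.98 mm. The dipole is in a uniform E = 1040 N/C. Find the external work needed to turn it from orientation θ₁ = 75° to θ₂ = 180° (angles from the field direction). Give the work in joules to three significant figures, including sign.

W ≈ 6.35×10⁻¹² J

Dipole moment p = qd = (5.40×10⁻¹³ C)(0.00898 m) = 4.849×10⁻¹⁵ C·m.
W_ext = ΔU = U(θ₂) − U(θ₁) = −pE cosθ₂ − (−pE cosθ₁) = pE(cosθ₁ − cosθ₂).
W = (4.849×10⁻¹⁵)(1040)·(cos75° − cos180°) = (5.043×10⁻¹²)·(+1.2588) = 6.348×10⁻¹² J.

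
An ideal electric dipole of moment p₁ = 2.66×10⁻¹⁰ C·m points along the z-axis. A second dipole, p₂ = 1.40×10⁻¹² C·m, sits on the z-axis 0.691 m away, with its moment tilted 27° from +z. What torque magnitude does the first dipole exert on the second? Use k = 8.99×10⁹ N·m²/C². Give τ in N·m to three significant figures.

τ ≈ 9.21×10⁻¹² N·m

The second dipole sits on the axis of the first, so the field there is axial: E₁ = 2kp₁/r³ along +z.
E₁ = 2(8.99×10⁹)(2.66×10⁻¹⁰)/(0.691)³ = 14.50 N/C.
Torque on the second dipole: τ = p₂ E₁ sinθ.
τ = (1.40×10⁻¹²)(14.50)·sin27° = 9.213×10⁻¹² N·m.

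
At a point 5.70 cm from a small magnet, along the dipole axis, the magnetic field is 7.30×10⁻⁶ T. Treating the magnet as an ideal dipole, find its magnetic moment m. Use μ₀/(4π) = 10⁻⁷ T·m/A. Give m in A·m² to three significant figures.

On axis B = (μ₀/4π)·2m/r³, so m = Br³·4π/(μ₀·2).
m = (7.30×10⁻⁶)·(0.0570)³ / (2·10⁻⁷) = 0.006760 A·m².

m ≈ 0.00676 A·m²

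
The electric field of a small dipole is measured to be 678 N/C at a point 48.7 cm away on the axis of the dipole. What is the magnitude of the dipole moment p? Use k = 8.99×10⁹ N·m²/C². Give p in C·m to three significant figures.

p ≈ 4.36×10⁻⁹ C·m

On axis E = 2kp/r³, so p = Er³/(2k).
p = (678)·(0.487)³ / (2·8.99×10⁹) = 4.355×10⁻⁹ C·m.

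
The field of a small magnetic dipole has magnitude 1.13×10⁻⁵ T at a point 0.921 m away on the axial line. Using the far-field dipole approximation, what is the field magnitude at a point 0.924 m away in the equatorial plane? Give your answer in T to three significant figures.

B ≈ 5.60×10⁻⁶ T

Dipole fields scale as 1/r³ in the far field.
The axial field is twice the equatorial field at the same r, so the geometry factor is 1/2.
B₂ = B₁ · (1/2) · (r₁/r₂)³ = 1.13×10⁻⁵ · 0.5 · (0.921/0.924)³.
(r₁/r₂)³ = (0.9968)³ = 0.9903.
B₂ ≈ 5.595×10⁻⁶ T.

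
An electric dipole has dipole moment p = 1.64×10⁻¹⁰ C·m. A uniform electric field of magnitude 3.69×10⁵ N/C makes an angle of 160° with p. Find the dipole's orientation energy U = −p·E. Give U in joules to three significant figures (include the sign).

U ≈ 5.69×10⁻⁵ J

U = −p·E = −pE cosθ.
U = −(1.64×10⁻¹⁰)(3.69×10⁵)·cos160° = 5.687×10⁻⁵ J.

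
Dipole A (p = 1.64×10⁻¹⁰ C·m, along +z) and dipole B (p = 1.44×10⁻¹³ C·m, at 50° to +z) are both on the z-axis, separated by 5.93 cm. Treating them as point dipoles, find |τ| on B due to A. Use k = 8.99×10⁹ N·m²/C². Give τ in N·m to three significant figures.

τ ≈ 1.56×10⁻⁹ N·m

The second dipole sits on the axis of the first, so the field there is axial: E₁ = 2kp₁/r³ along +z.
E₁ = 2(8.99×10⁹)(1.64×10⁻¹⁰)/(0.0593)³ = 1.414×10⁴ N/C.
Torque on the second dipole: τ = p₂ E₁ sinθ.
τ = (1.44×10⁻¹³)(1.414×10⁴)·sin50° = 1.560×10⁻⁹ N·m.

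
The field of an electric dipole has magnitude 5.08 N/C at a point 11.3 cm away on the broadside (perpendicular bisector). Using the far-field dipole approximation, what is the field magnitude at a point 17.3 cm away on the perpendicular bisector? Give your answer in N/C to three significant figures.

Dipole fields scale as 1/r³ in the far field; the geometry is the same at both points.
E₂ = E₁ · (r₁/r₂)³ = 5.08 · (11.3/17.3)³.
(r₁/r₂)³ = (0.6532)³ = 0.2787.
E₂ ≈ 1.416 N/C.

E ≈ 1.42 N/C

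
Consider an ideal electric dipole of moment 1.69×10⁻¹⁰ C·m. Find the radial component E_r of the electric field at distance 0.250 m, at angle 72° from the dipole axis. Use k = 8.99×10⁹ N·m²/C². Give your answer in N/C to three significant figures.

For a dipole, E_r = (2kp cosθ)/r³.
kp/r³ = (8.99×10⁹)(1.69×10⁻¹⁰)/(0.250)³ = 97.24 N/C.
E_r = 2·97.24·cos72° = 60.10 N/C.

E_r ≈ 60.1 N/C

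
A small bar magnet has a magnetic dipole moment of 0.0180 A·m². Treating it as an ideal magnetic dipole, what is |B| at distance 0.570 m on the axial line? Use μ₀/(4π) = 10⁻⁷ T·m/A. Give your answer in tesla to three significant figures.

B ≈ 1.94×10⁻⁸ T

On axis B = (μ₀/4π)·2m/r³.
B = 2·(10⁻⁷)·(0.0180) / (0.570)³ = 1.944×10⁻⁸ T.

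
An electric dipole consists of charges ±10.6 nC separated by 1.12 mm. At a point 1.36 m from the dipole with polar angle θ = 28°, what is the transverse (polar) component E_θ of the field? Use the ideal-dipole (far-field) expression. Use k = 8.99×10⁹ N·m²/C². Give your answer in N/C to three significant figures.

E_θ ≈ 0.0199 N/C

Dipole moment p = qd = (1.06×10⁻⁸ C)(0.00112 m) = 1.187×10⁻¹¹ C·m.
For a dipole, E_θ = (kp sinθ)/r³.
kp/r³ = (8.99×10⁹)(1.187×10⁻¹¹)/(1.36)³ = 0.04242 N/C.
E_θ = 0.04242·sin28° = 0.01992 N/C.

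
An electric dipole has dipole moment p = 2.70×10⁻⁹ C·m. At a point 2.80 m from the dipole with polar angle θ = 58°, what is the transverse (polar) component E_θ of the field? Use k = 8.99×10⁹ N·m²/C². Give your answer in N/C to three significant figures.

E_θ ≈ 0.938 N/C

For a dipole, E_θ = (kp sinθ)/r³.
kp/r³ = (8.99×10⁹)(2.70×10⁻⁹)/(2.80)³ = 1.106 N/C.
E_θ = 1.106·sin58° = 0.9377 N/C.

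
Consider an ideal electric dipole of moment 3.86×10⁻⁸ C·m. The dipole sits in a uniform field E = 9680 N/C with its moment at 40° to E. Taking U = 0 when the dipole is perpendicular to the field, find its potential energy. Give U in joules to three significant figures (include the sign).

U ≈ -2.86×10⁻⁴ J

U = −p·E = −pE cosθ.
U = −(3.86×10⁻⁸)(9680)·cos40° = -2.862×10⁻⁴ J.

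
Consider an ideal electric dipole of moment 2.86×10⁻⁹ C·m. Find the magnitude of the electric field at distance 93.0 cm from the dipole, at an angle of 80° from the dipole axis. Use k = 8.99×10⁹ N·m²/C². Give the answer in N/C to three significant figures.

E ≈ 33.4 N/C

At angle θ the dipole field magnitude is E = (kp/r³)·√(1 + 3cos²θ).
kp/r³ = (8.99×10⁹)(2.86×10⁻⁹) / (0.930)³ = 31.97 N/C.
√(1 + 3cos²80°) = √(1 + 3·0.0302) = √1.0905 ≈ 1.0443.
E ≈ 31.97 × 1.044 = 33.38 N/C.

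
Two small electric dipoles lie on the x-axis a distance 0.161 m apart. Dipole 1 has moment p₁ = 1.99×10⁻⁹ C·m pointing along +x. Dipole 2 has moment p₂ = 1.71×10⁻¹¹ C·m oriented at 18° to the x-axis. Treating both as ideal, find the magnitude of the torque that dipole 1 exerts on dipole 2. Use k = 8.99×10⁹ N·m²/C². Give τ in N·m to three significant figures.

The second dipole sits on the axis of the first, so the field there is axial: E₁ = 2kp₁/r³ along +x.
E₁ = 2(8.99×10⁹)(1.99×10⁻⁹)/(0.161)³ = 8574 N/C.
Torque on the second dipole: τ = p₂ E₁ sinθ.
τ = (1.71×10⁻¹¹)(8574)·sin18° = 4.530×10⁻⁸ N·m.

τ ≈ 4.53×10⁻⁸ N·m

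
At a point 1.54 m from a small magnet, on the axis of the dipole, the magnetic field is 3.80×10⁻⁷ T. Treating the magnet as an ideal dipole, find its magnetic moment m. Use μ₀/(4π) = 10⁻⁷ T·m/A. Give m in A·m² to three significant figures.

m ≈ 6.94 A·m²

On axis B = (μ₀/4π)·2m/r³, so m = Br³·4π/(μ₀·2).
m = (3.80×10⁻⁷)·(1.54)³ / (2·10⁻⁷) = 6.939 A·m².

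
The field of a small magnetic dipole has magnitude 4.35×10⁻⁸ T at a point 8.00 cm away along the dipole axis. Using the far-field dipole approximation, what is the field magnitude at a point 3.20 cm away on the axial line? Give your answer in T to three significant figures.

B ≈ 6.80×10⁻⁷ T

Dipole fields scale as 1/r³ in the far field; the geometry is the same at both points.
B₂ = B₁ · (r₁/r₂)³ = 4.35×10⁻⁸ · (8.00/3.20)³.
(r₁/r₂)³ = (2.5)³ = 15.62.
B₂ ≈ 6.797×10⁻⁷ T.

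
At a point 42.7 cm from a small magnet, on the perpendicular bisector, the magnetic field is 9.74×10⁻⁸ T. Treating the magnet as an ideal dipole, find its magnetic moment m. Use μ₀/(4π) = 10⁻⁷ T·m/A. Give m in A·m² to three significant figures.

m ≈ 0.0758 A·m²

In the equatorial plane B = (μ₀/4π)·m/r³, so m = Br³·4π/(μ₀).
m = (9.74×10⁻⁸)·(0.427)³ / (10⁻⁷) = 0.07583 A·m².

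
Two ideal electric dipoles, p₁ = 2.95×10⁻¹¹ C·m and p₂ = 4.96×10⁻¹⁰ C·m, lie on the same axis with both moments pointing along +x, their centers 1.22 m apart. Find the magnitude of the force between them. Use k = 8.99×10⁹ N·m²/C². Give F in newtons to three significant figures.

On-axis field of dipole 1 at distance r: E = 2kp₁/r³. Force on dipole 2 is F = p₂·dE/dr (gradient along axis).
dE/dr = −6kp₁/r⁴, so |F| = 6kp₁p₂/r⁴ (attractive for aligned moments).
F = 6(8.99×10⁹)(2.95×10⁻¹¹)(4.96×10⁻¹⁰)/(1.22)⁴ = 3.563×10⁻¹⁰ N.

F ≈ 3.56×10⁻¹⁰ N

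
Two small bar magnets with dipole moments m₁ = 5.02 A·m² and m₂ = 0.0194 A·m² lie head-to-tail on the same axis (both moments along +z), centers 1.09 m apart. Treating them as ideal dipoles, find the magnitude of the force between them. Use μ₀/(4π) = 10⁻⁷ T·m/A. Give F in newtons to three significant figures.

On-axis B of dipole 1: B = (μ₀/4π)·2m₁/r³. Force on dipole 2: F = m₂·dB/dr.
dB/dr = −(μ₀/4π)·6m₁/r⁴, so |F| = (μ₀/4π)·6m₁m₂/r⁴.
F = 6(10⁻⁷)(5.02)(0.0194)/(1.09)⁴ = 4.140×10⁻⁸ N.

F ≈ 4.14×10⁻⁸ N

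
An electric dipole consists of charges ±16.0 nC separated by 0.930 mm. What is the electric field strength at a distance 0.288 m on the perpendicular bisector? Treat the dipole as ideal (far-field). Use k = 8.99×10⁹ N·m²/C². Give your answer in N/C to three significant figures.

E ≈ 5.60 N/C

Dipole moment p = qd = (1.60×10⁻⁸ C)(9.30×10⁻⁴ m) = 1.488×10⁻¹¹ C·m.
On the perpendicular bisector E = kp/r³ (half the axial value at the same distance).
E = (8.99×10⁹)(1.488×10⁻¹¹) / (0.288)³ = 5.600 N/C.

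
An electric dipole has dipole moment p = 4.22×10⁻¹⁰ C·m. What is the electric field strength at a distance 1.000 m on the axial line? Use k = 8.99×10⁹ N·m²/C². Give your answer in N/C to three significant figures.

E ≈ 7.59 N/C

On the dipole axis E = 2kp/r³.
E = 2·(8.99×10⁹)(4.22×10⁻¹⁰) / (1.00)³ = 7.588 N/C.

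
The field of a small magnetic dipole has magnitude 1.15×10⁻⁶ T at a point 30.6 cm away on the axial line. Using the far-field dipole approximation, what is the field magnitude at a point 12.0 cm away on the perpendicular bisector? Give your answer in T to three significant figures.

B ≈ 9.53×10⁻⁶ T

Dipole fields scale as 1/r³ in the far field.
The axial field is twice the equatorial field at the same r, so the geometry factor is 1/2.
B₂ = B₁ · (1/2) · (r₁/r₂)³ = 1.15×10⁻⁶ · 0.5 · (30.6/12.0)³.
(r₁/r₂)³ = (2.55)³ = 16.58.
B₂ ≈ 9.534×10⁻⁶ T.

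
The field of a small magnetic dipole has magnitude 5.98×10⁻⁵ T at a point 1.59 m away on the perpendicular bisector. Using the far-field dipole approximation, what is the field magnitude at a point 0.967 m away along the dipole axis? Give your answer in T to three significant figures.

Dipole fields scale as 1/r³ in the far field.
The axial field is twice the equatorial field at the same r, so the geometry factor is 2/1.
B₂ = B₁ · (2/1) · (r₁/r₂)³ = 5.98×10⁻⁵ · 2 · (1.59/0.967)³.
(r₁/r₂)³ = (1.644)³ = 4.445.
B₂ ≈ 5.317×10⁻⁴ T.

B ≈ 5.32×10⁻⁴ T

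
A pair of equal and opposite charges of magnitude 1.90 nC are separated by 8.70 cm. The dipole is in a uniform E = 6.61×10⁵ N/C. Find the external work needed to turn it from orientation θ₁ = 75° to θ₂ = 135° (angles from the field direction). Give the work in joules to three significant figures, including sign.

W ≈ 1.06×10⁻⁴ J

Dipole moment p = qd = (1.90×10⁻⁹ C)(0.0870 m) = 1.653×10⁻¹⁰ C·m.
W_ext = ΔU = U(θ₂) − U(θ₁) = −pE cosθ₂ − (−pE cosθ₁) = pE(cosθ₁ − cosθ₂).
W = (1.653×10⁻¹⁰)(6.61×10⁵)·(cos75° − cos135°) = (1.093×10⁻⁴)·(+0.9659) = 1.055×10⁻⁴ J.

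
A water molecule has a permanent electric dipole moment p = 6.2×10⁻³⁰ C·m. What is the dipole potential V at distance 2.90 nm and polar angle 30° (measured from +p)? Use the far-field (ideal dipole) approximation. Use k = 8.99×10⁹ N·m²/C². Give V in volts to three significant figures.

The dipole potential is V = kp cosθ / r².
V = (8.99×10⁹)(6.20×10⁻³⁰)·cos30° / (2.90×10⁻⁹)² = 0.005740 V.

V ≈ 0.00574 V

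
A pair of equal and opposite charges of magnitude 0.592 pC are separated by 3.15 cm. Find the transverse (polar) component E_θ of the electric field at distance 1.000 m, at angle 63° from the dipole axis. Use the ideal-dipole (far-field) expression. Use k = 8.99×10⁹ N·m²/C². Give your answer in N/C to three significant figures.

E_θ ≈ 1.49×10⁻⁴ N/C

Dipole moment p = qd = (5.92×10⁻¹³ C)(0.0315 m) = 1.865×10⁻¹⁴ C·m.
For a dipole, E_θ = (kp sinθ)/r³.
kp/r³ = (8.99×10⁹)(1.865×10⁻¹⁴)/(1.00)³ = 1.677×10⁻⁴ N/C.
E_θ = 1.677×10⁻⁴·sin63° = 1.494×10⁻⁴ N/C.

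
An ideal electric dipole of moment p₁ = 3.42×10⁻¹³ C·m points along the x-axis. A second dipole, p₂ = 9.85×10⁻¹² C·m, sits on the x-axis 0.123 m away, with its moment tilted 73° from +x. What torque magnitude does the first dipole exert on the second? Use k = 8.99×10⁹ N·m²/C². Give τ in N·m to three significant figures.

The second dipole sits on the axis of the first, so the field there is axial: E₁ = 2kp₁/r³ along +x.
E₁ = 2(8.99×10⁹)(3.42×10⁻¹³)/(0.123)³ = 3.304 N/C.
Torque on the second dipole: τ = p₂ E₁ sinθ.
τ = (9.85×10⁻¹²)(3.304)·sin73° = 3.113×10⁻¹¹ N·m.

τ ≈ 3.11×10⁻¹¹ N·m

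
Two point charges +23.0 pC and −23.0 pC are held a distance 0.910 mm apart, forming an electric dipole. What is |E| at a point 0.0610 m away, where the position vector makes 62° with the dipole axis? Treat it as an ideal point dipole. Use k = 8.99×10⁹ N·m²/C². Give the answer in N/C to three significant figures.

E ≈ 1.07 N/C

Dipole moment p = qd = (2.30×10⁻¹¹ C)(9.10×10⁻⁴ m) = 2.093×10⁻¹⁴ C·m.
At angle θ the dipole field magnitude is E = (kp/r³)·√(1 + 3cos²θ).
kp/r³ = (8.99×10⁹)(2.093×10⁻¹⁴) / (0.0610)³ = 0.8290 N/C.
√(1 + 3cos²62°) = √(1 + 3·0.2204) = √1.6612 ≈ 1.2889.
E ≈ 0.8290 × 1.289 = 1.068 N/C.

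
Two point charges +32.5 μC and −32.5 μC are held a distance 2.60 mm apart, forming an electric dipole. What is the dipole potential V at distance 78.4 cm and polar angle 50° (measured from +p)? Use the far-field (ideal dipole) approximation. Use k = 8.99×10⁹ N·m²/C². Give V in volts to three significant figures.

Dipole moment p = qd = (3.25×10⁻⁵ C)(0.00260 m) = 8.45×10⁻⁸ C·m.
The dipole potential is V = kp cosθ / r².
V = (8.99×10⁹)(8.45×10⁻⁸)·cos50° / (0.784)² = 794.4 V.

V ≈ 794 V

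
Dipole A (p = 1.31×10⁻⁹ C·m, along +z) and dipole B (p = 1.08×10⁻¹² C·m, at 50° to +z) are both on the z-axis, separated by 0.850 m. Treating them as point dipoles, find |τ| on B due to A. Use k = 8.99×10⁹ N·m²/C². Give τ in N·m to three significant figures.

The second dipole sits on the axis of the first, so the field there is axial: E₁ = 2kp₁/r³ along +z.
E₁ = 2(8.99×10⁹)(1.31×10⁻⁹)/(0.850)³ = 38.35 N/C.
Torque on the second dipole: τ = p₂ E₁ sinθ.
τ = (1.08×10⁻¹²)(38.35)·sin50° = 3.173×10⁻¹¹ N·m.

τ ≈ 3.17×10⁻¹¹ N·m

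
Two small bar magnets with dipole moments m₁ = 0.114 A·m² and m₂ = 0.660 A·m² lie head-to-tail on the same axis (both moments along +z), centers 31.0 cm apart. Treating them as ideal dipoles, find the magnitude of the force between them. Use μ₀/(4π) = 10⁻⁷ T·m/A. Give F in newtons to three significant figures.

On-axis B of dipole 1: B = (μ₀/4π)·2m₁/r³. Force on dipole 2: F = m₂·dB/dr.
dB/dr = −(μ₀/4π)·6m₁/r⁴, so |F| = (μ₀/4π)·6m₁m₂/r⁴.
F = 6(10⁻⁷)(0.114)(0.660)/(0.310)⁴ = 4.888×10⁻⁶ N.

F ≈ 4.89×10⁻⁶ N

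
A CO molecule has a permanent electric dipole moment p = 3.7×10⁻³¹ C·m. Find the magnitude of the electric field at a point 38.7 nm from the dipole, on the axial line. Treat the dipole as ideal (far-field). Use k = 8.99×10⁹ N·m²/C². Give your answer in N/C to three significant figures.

On the dipole axis E = 2kp/r³.
E = 2·(8.99×10⁹)(3.70×10⁻³¹) / (3.87×10⁻⁸)³ = 114.8 N/C.

E ≈ 115 N/C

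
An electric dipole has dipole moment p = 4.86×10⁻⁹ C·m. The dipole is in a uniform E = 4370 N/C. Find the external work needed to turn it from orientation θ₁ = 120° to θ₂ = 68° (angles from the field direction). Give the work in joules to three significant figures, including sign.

W ≈ -1.86×10⁻⁵ J

W_ext = ΔU = U(θ₂) − U(θ₁) = −pE cosθ₂ − (−pE cosθ₁) = pE(cosθ₁ − cosθ₂).
W = (4.86×10⁻⁹)(4370)·(cos120° − cos68°) = (2.124×10⁻⁵)·(-0.8746) = -1.858×10⁻⁵ J.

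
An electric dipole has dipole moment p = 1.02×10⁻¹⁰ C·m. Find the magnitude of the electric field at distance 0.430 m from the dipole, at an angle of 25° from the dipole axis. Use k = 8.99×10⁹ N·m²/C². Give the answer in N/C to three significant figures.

At angle θ the dipole field magnitude is E = (kp/r³)·√(1 + 3cos²θ).
kp/r³ = (8.99×10⁹)(1.02×10⁻¹⁰) / (0.430)³ = 11.53 N/C.
√(1 + 3cos²25°) = √(1 + 3·0.8214) = √3.4642 ≈ 1.8612.
E ≈ 11.53 × 1.861 = 21.47 N/C.

E ≈ 21.5 N/C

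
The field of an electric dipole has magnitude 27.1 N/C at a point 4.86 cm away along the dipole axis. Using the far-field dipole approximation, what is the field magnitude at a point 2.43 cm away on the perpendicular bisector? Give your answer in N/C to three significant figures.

Dipole fields scale as 1/r³ in the far field.
The axial field is twice the equatorial field at the same r, so the geometry factor is 1/2.
E₂ = E₁ · (1/2) · (r₁/r₂)³ = 27.1 · 0.5 · (4.86/2.43)³.
(r₁/r₂)³ = (2)³ = 8.
E₂ ≈ 108.4 N/C.

E ≈ 108 N/C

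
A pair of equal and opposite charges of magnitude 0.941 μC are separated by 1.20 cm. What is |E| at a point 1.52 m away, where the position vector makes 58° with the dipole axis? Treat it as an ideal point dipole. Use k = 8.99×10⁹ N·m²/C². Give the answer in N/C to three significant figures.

Dipole moment p = qd = (9.41×10⁻⁷ C)(0.0120 m) = 1.129×10⁻⁸ C·m.
At angle θ the dipole field magnitude is E = (kp/r³)·√(1 + 3cos²θ).
kp/r³ = (8.99×10⁹)(1.129×10⁻⁸) / (1.52)³ = 28.90 N/C.
√(1 + 3cos²58°) = √(1 + 3·0.2808) = √1.8424 ≈ 1.3574.
E ≈ 28.90 × 1.357 = 39.23 N/C.

E ≈ 39.2 N/C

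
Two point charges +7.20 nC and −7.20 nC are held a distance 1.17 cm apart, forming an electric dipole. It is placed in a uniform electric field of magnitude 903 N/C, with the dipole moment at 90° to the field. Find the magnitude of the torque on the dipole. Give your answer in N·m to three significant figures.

τ ≈ 7.61×10⁻⁸ N·m

Dipole moment p = qd = (7.20×10⁻⁹ C)(0.0117 m) = 8.424×10⁻¹¹ C·m.
Torque on an electric dipole: τ = pE sinθ.
τ = (8.424×10⁻¹¹)(903)·sin90° = 7.607×10⁻⁸ N·m.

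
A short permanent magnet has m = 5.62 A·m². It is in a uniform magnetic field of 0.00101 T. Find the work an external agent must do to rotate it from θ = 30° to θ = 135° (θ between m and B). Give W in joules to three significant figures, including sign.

W ≈ 0.00893 J

W_ext = ΔU = −mB cosθ₂ + mB cosθ₁ = mB(cosθ₁ − cosθ₂).
W = (5.62)(0.00101)·(cos30° − cos135°) = (0.005676)·(+1.5731) = 0.008929 J.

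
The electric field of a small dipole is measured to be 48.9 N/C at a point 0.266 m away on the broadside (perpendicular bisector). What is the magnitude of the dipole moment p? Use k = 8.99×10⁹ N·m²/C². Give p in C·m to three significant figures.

p ≈ 1.02×10⁻¹⁰ C·m

In the equatorial plane E = kp/r³, so p = Er³/(k).
p = (48.9)·(0.266)³ / (8.99×10⁹) = 1.024×10⁻¹⁰ C·m.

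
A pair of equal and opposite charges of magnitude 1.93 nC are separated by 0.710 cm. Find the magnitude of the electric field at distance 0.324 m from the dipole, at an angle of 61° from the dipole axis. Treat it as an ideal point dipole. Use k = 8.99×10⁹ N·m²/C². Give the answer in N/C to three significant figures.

Dipole moment p = qd = (1.93×10⁻⁹ C)(0.00710 m) = 1.37×10⁻¹¹ C·m.
At angle θ the dipole field magnitude is E = (kp/r³)·√(1 + 3cos²θ).
kp/r³ = (8.99×10⁹)(1.37×10⁻¹¹) / (0.324)³ = 3.621 N/C.
√(1 + 3cos²61°) = √(1 + 3·0.2350) = √1.7051 ≈ 1.3058.
E ≈ 3.621 × 1.306 = 4.728 N/C.

E ≈ 4.73 N/C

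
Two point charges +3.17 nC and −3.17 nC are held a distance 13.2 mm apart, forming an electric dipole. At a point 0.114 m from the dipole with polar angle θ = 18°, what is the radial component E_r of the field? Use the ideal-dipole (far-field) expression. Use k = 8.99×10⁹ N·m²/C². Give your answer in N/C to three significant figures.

E_r ≈ 483 N/C

Dipole moment p = qd = (3.17×10⁻⁹ C)(0.0132 m) = 4.184×10⁻¹¹ C·m.
For a dipole, E_r = (2kp cosθ)/r³.
kp/r³ = (8.99×10⁹)(4.184×10⁻¹¹)/(0.114)³ = 253.9 N/C.
E_r = 2·253.9·cos18° = 482.9 N/C.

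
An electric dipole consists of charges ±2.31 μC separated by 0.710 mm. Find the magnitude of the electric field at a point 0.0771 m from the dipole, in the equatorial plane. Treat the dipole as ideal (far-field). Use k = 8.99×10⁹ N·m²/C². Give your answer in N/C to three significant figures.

E ≈ 3.22×10⁴ N/C

Dipole moment p = qd = (2.31×10⁻⁶ C)(7.10×10⁻⁴ m) = 1.64×10⁻⁹ C·m.
On the perpendicular bisector E = kp/r³ (half the axial value at the same distance).
E = (8.99×10⁹)(1.64×10⁻⁹) / (0.0771)³ = 3.217×10⁴ N/C.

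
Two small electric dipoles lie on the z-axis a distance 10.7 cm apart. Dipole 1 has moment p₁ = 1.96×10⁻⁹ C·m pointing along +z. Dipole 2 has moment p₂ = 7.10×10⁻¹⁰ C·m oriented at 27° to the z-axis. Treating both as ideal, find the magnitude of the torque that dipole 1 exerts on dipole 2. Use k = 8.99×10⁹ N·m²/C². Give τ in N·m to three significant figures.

The second dipole sits on the axis of the first, so the field there is axial: E₁ = 2kp₁/r³ along +z.
E₁ = 2(8.99×10⁹)(1.96×10⁻⁹)/(0.107)³ = 2.877×10⁴ N/C.
Torque on the second dipole: τ = p₂ E₁ sinθ.
τ = (7.10×10⁻¹⁰)(2.877×10⁴)·sin27° = 9.273×10⁻⁶ N·m.

τ ≈ 9.27×10⁻⁶ N·m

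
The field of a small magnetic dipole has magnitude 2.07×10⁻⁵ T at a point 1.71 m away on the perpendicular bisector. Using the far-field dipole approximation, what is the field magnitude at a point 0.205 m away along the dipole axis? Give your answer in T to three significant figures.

Dipole fields scale as 1/r³ in the far field.
The axial field is twice the equatorial field at the same r, so the geometry factor is 2/1.
B₂ = B₁ · (2/1) · (r₁/r₂)³ = 2.07×10⁻⁵ · 2 · (1.71/0.205)³.
(r₁/r₂)³ = (8.341)³ = 580.4.
B₂ ≈ 0.02403 T.

B ≈ 0.0240 T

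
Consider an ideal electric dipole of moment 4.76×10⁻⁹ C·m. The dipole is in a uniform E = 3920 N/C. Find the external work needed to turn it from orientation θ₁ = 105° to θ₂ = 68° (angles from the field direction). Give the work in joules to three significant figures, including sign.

W_ext = ΔU = U(θ₂) − U(θ₁) = −pE cosθ₂ − (−pE cosθ₁) = pE(cosθ₁ − cosθ₂).
W = (4.76×10⁻⁹)(3920)·(cos105° − cos68°) = (1.866×10⁻⁵)·(-0.6334) = -1.182×10⁻⁵ J.

W ≈ -1.18×10⁻⁵ J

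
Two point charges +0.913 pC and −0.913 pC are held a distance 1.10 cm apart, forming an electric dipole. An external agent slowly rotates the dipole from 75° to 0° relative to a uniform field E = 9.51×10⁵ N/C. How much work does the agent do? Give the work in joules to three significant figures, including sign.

Dipole moment p = qd = (9.13×10⁻¹³ C)(0.0110 m) = 1.004×10⁻¹⁴ C·m.
W_ext = ΔU = U(θ₂) − U(θ₁) = −pE cosθ₂ − (−pE cosθ₁) = pE(cosθ₁ − cosθ₂).
W = (1.004×10⁻¹⁴)(9.51×10⁵)·(cos75° − cos0°) = (9.548×10⁻⁹)·(-0.7412) = -7.077×10⁻⁹ J.

W ≈ -7.08×10⁻⁹ J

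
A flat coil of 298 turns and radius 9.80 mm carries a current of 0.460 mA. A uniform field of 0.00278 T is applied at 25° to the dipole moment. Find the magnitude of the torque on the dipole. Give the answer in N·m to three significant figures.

τ ≈ 4.86×10⁻⁸ N·m

m = NIA = NIπa² = 298·(4.60×10⁻⁴)·π·(0.00980)² = 4.136×10⁻⁵ A·m².
Torque on a magnetic dipole: τ = mB sinθ.
τ = (4.136×10⁻⁵)(0.00278)·sin25° = 4.859×10⁻⁸ N·m.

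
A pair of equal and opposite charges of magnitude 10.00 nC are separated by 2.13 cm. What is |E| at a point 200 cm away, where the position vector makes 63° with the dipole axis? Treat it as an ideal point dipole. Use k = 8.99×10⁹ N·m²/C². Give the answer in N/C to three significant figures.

Dipole moment p = qd = (1.00×10⁻⁸ C)(0.0213 m) = 2.13×10⁻¹⁰ C·m.
At angle θ the dipole field magnitude is E = (kp/r³)·√(1 + 3cos²θ).
kp/r³ = (8.99×10⁹)(2.13×10⁻¹⁰) / (2.00)³ = 0.2394 N/C.
√(1 + 3cos²63°) = √(1 + 3·0.2061) = √1.6183 ≈ 1.2721.
E ≈ 0.2394 × 1.272 = 0.3045 N/C.

E ≈ 0.304 N/C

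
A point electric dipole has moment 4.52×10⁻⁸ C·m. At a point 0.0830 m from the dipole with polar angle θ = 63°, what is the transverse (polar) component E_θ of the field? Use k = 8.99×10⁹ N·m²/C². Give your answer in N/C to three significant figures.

For a dipole, E_θ = (kp sinθ)/r³.
kp/r³ = (8.99×10⁹)(4.52×10⁻⁸)/(0.0830)³ = 7.107×10⁵ N/C.
E_θ = 7.107×10⁵·sin63° = 6.332×10⁵ N/C.

E_θ ≈ 6.33×10⁵ N/C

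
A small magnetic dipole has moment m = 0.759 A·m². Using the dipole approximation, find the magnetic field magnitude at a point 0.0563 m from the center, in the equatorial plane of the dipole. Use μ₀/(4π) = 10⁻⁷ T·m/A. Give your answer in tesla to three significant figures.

B ≈ 4.25×10⁻⁴ T

In the equatorial plane B = (μ₀/4π)·m/r³ (half the axial value).
B = (10⁻⁷)·(0.759) / (0.0563)³ = 4.253×10⁻⁴ T.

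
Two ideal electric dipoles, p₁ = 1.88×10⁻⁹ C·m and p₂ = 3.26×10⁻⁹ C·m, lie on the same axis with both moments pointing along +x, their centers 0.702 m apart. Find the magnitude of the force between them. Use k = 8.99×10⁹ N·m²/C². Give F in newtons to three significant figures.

On-axis field of dipole 1 at distance r: E = 2kp₁/r³. Force on dipole 2 is F = p₂·dE/dr (gradient along axis).
dE/dr = −6kp₁/r⁴, so |F| = 6kp₁p₂/r⁴ (attractive for aligned moments).
F = 6(8.99×10⁹)(1.88×10⁻⁹)(3.26×10⁻⁹)/(0.702)⁴ = 1.361×10⁻⁶ N.

F ≈ 1.36×10⁻⁶ N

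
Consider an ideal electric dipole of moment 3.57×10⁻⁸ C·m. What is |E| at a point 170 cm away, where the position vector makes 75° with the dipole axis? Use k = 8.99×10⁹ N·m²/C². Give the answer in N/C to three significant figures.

At angle θ the dipole field magnitude is E = (kp/r³)·√(1 + 3cos²θ).
kp/r³ = (8.99×10⁹)(3.57×10⁻⁸) / (1.70)³ = 65.33 N/C.
√(1 + 3cos²75°) = √(1 + 3·0.0670) = √1.2010 ≈ 1.0959.
E ≈ 65.33 × 1.096 = 71.59 N/C.

E ≈ 71.6 N/C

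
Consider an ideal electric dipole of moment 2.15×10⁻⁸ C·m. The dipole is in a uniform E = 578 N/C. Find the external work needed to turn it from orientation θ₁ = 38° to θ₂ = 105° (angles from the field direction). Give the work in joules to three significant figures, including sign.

W ≈ 1.30×10⁻⁵ J

W_ext = ΔU = U(θ₂) − U(θ₁) = −pE cosθ₂ − (−pE cosθ₁) = pE(cosθ₁ − cosθ₂).
W = (2.15×10⁻⁸)(578)·(cos38° − cos105°) = (1.243×10⁻⁵)·(+1.0468) = 1.301×10⁻⁵ J.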